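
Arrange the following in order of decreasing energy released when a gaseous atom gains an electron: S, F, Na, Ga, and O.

O is in period 2, group 16; F is in period 2, group 17; Na is in period 3, group 1; S is in period 3, group 16; Ga is in period 4, group 13.
Adding an electron releases more energy for atoms nearer the top right (short of the noble gases).
Here both period and group differ, so the two effects have to be weighed against each other.
Na > Ga: the two effects oppose for this pair; the down-group effect wins (53 vs 29 kJ/mol).
O > Na: both effects reinforce here, so O is clearly the higher of the two.
S > O: this pair runs against the simple trend — see the exception note.
F > S: relative to S, both the across-period and down-group shifts push F's electron affinity up.
Note the exception: S has a higher electron affinity than O, contrary to the simple trend — the compact 2p subshell of O repels the added electron more than S's larger 3p does.
For reference (kJ/mol): O 141, F 328, Na 53, S 200, Ga 29.
So from highest to lowest: F > S > O > Na > Ga.

F, S, O, Na, Ga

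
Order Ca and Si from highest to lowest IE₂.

Si > Ca

Consider each +1 ion: Ca⁺ still has 1 valence electron; Si⁺ still has 3 valence electrons.
All are still removing valence electrons, so compare the +1 ions as you would atoms: IE_2 generally rises across a period (higher Z_eff) and falls down a group (larger shell), subject to the usual subshell exceptions.
Valence configurations: Ca⁺ [Ar]4s¹, Si⁺ [Ne]3s²3p¹.
Tabulated IE_2 (kJ/mol): Ca 1145, Si 1577.
Hence IE_2: Ca < Si.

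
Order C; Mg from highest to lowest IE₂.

Consider each +1 ion: C⁺ still has 3 valence electrons; Mg⁺ still has 1 valence electron.
All are still removing valence electrons, so compare the +1 ions as you would atoms: IE_2 generally rises across a period (higher Z_eff) and falls down a group (larger shell), subject to the usual subshell exceptions.
Valence configurations: C⁺ [He]2s²2p¹, Mg⁺ [Ne]3s¹.
Tabulated IE_2 (kJ/mol): C 2353, Mg 1451.
Overall IE_2 order: Mg < C.

C > Mg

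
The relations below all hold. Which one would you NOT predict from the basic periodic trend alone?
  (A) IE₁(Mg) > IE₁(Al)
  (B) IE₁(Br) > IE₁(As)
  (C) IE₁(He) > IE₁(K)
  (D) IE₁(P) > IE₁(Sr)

The general trend: first ionisation energy increases across a period and decreases down a group.
(A) Mg (period 3, group 2) vs Al (period 3, group 13): the stated order contradicts the simple trend.
(B) Br (period 4, group 17) vs As (period 4, group 15): the stated order agrees with the simple trend.
(C) He (period 1, group 18) vs K (period 4, group 1): the stated order agrees with the simple trend.
(D) P (period 3, group 15) vs Sr (period 5, group 2): the stated order agrees with the simple trend.
The exception is (A): Al's single 3p electron is easier to remove than one from Mg's filled 3s².

(A)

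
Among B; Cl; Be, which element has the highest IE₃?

Be

The third ionization energy removes an electron from the +2 ion. For each element: B²⁺ still has 1 valence electron; Cl²⁺ still has 5 valence electrons; Be²⁺ is the bare [He] core.
Breaking into a closed-shell core is much more expensive than removing a leftover valence electron — Be has the largest IE_3 here.
Valence configurations: B²⁺ [He]2s¹, Cl²⁺ [Ne]3s²3p³.
Approximate IE_3 values (kJ/mol): B 3660, Cl 3822, Be 14849.
Overall IE_3 order: B < Cl < Be.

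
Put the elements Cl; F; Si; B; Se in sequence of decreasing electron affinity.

Cl, F, Se, Si, B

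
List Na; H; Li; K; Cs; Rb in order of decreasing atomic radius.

Cs, Rb, K, Na, Li, H

Atomic radius shrinks across a period as nuclear charge pulls the same shell inward, and grows down a group as new shells are added.
All are in group 1, so atomic radius increases down the group.
So from largest to smallest: Cs > Rb > K > Na > Li > H.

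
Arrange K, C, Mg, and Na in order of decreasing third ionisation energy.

Consider each +2 ion: K²⁺ is already 1 electron into the core; C²⁺ still has 2 valence electrons; Mg²⁺ is the bare [Ne] core; Na²⁺ is already 1 electron into the core.
Usually core removal costs more than valence removal, but here the competition is close: a tightly held n=2 valence electron can cost more to remove than an n=3 core electron, so the actual values have to decide it.
Approximate IE_3 values (kJ/mol): K 4420, C 4620, Mg 7733, Na 6910.
Hence IE_3: K < C < Na < Mg.

Mg, Na, C, K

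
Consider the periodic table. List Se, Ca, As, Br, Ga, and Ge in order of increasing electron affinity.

Ca, Ga, As, Ge, Se, Br

Ca is in period 4, group 2; Ga is in period 4, group 13; Ge is in period 4, group 14; As is in period 4, group 15; Se is in period 4, group 16; Br is in period 4, group 17.
EA tends to increase across a period and decrease down a group, though the pattern is less regular than for IE or radius.
All lie in period 4; the across-period trend (electron affinity increases left to right) applies, with the exception below.
Note the exception: Ge has a higher electron affinity than As, contrary to the simple trend — adding an electron to As's half-filled 4p³ is unfavourable, so Ge (4p²) has the more exothermic EA.
Tabulated electron affinity (kJ/mol): Ca 2, Ga 29, Ge 119, As 78, Se 195, Br 325.
So from lowest to highest: Ca < Ga < As < Ge < Se < Br.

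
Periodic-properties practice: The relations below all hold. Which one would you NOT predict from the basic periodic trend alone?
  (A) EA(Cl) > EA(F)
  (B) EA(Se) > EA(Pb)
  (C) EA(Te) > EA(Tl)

The general trend: electron affinity increases across a period and decreases down a group.
(A) Cl (period 3, group 17) vs F (period 2, group 17): the stated order contradicts the simple trend.
(B) Se (period 4, group 16) vs Pb (period 6, group 14): the stated order agrees with the simple trend.
(C) Te (period 5, group 16) vs Tl (period 6, group 13): the stated order agrees with the simple trend.
The exception is (A): F's small 2p subshell makes the incoming electron feel strong e⁻–e⁻ repulsion, so Cl actually releases more energy on gaining an electron.

(A)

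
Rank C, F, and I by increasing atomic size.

C is in period 2, group 14; F is in period 2, group 17; I is in period 5, group 17.
Moving right in a period, electrons are added to the same shell under a stronger nuclear pull, so atoms get smaller; moving down, a new shell is opened and atoms get larger.
These span different periods and groups, so the two trends combine.
C > F: C lies to the left of F in period 2, so the across-period effect alone puts C larger.
I > C: period and group pull opposite ways; the down-group shift dominates (133 vs 75 pm).
Tabulated atomic radius (pm): C 75, F 64, I 133.
So from smallest to largest: F < C < I.

F < C < I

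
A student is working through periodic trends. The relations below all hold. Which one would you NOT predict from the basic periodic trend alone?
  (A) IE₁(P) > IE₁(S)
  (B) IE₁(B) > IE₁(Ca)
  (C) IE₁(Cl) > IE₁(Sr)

(A)

The general trend: IE₁ increases across a period and decreases down a group.
(A) P (period 3, group 15) vs S (period 3, group 16): the stated order contradicts the simple trend.
(B) B (period 2, group 13) vs Ca (period 4, group 2): the stated order agrees with the simple trend.
(C) Cl (period 3, group 17) vs Sr (period 5, group 2): the stated order agrees with the simple trend.
The exception is (A): S (3p⁴) ionizes more easily than half-filled P (3p³) because the paired 3p electron in S is pushed out by e⁻–e⁻ repulsion.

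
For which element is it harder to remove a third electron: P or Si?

After 2 electrons have been removed, what remains? P²⁺ still has 3 valence electrons; Si²⁺ still has 2 valence electrons.
All are still removing valence electrons, so compare the +2 ions as you would atoms: IE_3 generally rises across a period (higher Z_eff) and falls down a group (larger shell), subject to the usual subshell exceptions.
Valence configurations: P²⁺ [Ne]3s²3p¹, Si²⁺ [Ne]3s².
P²⁺ loses a lone 3p electron whereas Si²⁺ must break into a filled 3s² pair, so IE_3(Si) > IE_3(P) even though P has the higher nuclear charge.
Tabulated IE_3 (kJ/mol): P 2914, Si 3232.
So the third ionization energies run P < Si.

Si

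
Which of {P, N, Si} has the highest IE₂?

N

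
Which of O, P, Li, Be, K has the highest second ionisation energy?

After 1 electron has been removed, what remains? O⁺ still has 5 valence electrons; P⁺ still has 4 valence electrons; Li⁺ is the bare [He] core; Be⁺ still has 1 valence electron; K⁺ is the bare [Ar] core.
Usually core removal costs more than valence removal, but here the competition is close: a tightly held n=2 valence electron can cost more to remove than an n=3 core electron, so the actual values have to decide it.
Valence configurations: O⁺ [He]2s²2p³, P⁺ [Ne]3s²3p², Be⁺ [He]2s¹.
Tabulated IE_2 (kJ/mol): O 3388, P 1907, Li 7298, Be 1757, K 3052.
So the second ionization energies run Be < P < K < O < Li.

Li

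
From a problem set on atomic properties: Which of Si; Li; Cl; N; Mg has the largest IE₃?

IE_3 is the cost of taking one more electron from the +2 cation: Si²⁺ still has 2 valence electrons; Li²⁺ is already 1 electron into the core; Cl²⁺ still has 5 valence electrons; N²⁺ still has 3 valence electrons; Mg²⁺ is the bare [Ne] core.
Breaking into a closed-shell core is much more expensive than removing a leftover valence electron — Mg and Li have the largest IE_3 here.
Valence configurations: Si²⁺ [Ne]3s², Cl²⁺ [Ne]3s²3p³, N²⁺ [He]2s²2p¹.
The numbers (kJ/mol): Si 3232, Li 11815, Cl 3822, N 4578, Mg 7733.
Putting it together, IE_3: Si < Cl < N < Mg < Li.

Li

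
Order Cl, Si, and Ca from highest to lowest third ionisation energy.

Ca > Cl > Si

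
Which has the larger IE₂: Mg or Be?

The second ionization energy removes an electron from the +1 ion. For each element: Mg⁺ still has 1 valence electron; Be⁺ still has 1 valence electron.
All are still removing valence electrons, so compare the +1 ions as you would atoms: IE_2 generally rises across a period (higher Z_eff) and falls down a group (larger shell), subject to the usual subshell exceptions.
Valence configurations: Mg⁺ [Ne]3s¹, Be⁺ [He]2s¹.
Tabulated IE_2 (kJ/mol): Mg 1451, Be 1757.
So the second ionization energies run Mg < Be.

Be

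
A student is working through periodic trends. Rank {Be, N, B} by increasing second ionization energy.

Be, B, N

After 1 electron has been removed, what remains? Be⁺ still has 1 valence electron; N⁺ still has 4 valence electrons; B⁺ still has 2 valence electrons.
All are still removing valence electrons, so compare the +1 ions as you would atoms: IE_2 generally rises across a period (higher Z_eff) and falls down a group (larger shell), subject to the usual subshell exceptions.
Valence configurations: Be⁺ [He]2s¹, N⁺ [He]2s²2p², B⁺ [He]2s².
Approximate IE_2 values (kJ/mol): Be 1757, N 2856, B 2427.
Overall IE_2 order: Be < B < N.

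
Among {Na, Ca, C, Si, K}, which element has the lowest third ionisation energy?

Si

Consider each +2 ion: Na²⁺ is already 1 electron into the core; Ca²⁺ is the bare [Ar] core; C²⁺ still has 2 valence electrons; Si²⁺ still has 2 valence electrons; K²⁺ is already 1 electron into the core.
Usually core removal costs more than valence removal, but here the competition is close: a tightly held n=2 valence electron can cost more to remove than an n=3 core electron, so the actual values have to decide it.
Valence configurations: C²⁺ [He]2s², Si²⁺ [Ne]3s².
Tabulated IE_3 (kJ/mol): Na 6910, Ca 4912, C 4620, Si 3232, K 4420.
So the third ionization energies run Si < K < C < Ca < Na.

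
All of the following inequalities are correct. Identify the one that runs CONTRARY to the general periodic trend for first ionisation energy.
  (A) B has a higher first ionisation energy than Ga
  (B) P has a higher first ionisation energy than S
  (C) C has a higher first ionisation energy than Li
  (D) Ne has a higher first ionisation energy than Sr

The general trend: first ionisation energy increases across a period and decreases down a group.
(A) B (period 2, group 13) vs Ga (period 4, group 13): the stated order agrees with the simple trend.
(B) P (period 3, group 15) vs S (period 3, group 16): the stated order contradicts the simple trend.
(C) C (period 2, group 14) vs Li (period 2, group 1): the stated order agrees with the simple trend.
(D) Ne (period 2, group 18) vs Sr (period 5, group 2): the stated order agrees with the simple trend.
The exception is (B): S (3p⁴) ionizes more easily than half-filled P (3p³) because the paired 3p electron in S is pushed out by e⁻–e⁻ repulsion.

(B)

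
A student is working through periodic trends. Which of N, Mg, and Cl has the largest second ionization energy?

Consider each +1 ion: N⁺ still has 4 valence electrons; Mg⁺ still has 1 valence electron; Cl⁺ still has 6 valence electrons.
All are still removing valence electrons, so compare the +1 ions as you would atoms: IE_2 generally rises across a period (higher Z_eff) and falls down a group (larger shell), subject to the usual subshell exceptions.
Valence configurations: N⁺ [He]2s²2p², Mg⁺ [Ne]3s¹, Cl⁺ [Ne]3s²3p⁴.
Approximate IE_2 values (kJ/mol): N 2856, Mg 1451, Cl 2298.
Overall IE_2 order: Mg < Cl < N.

N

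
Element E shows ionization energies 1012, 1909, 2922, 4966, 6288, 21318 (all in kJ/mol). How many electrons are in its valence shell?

Look for the largest jump between consecutive ionization energies: IE6/IE5 ≈ 3.4, far larger than any earlier ratio.
That jump marks the point where a core electron is being removed. So the atom has 5 valence electrons.

5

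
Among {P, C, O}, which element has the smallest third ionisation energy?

P

After 2 electrons have been removed, what remains? P²⁺ still has 3 valence electrons; C²⁺ still has 2 valence electrons; O²⁺ still has 4 valence electrons.
All are still removing valence electrons, so compare the +2 ions as you would atoms: IE_3 generally rises across a period (higher Z_eff) and falls down a group (larger shell), subject to the usual subshell exceptions.
Valence configurations: P²⁺ [Ne]3s²3p¹, C²⁺ [He]2s², O²⁺ [He]2s²2p².
Tabulated IE_3 (kJ/mol): P 2914, C 4620, O 5300.
Hence IE_3: P < C < O.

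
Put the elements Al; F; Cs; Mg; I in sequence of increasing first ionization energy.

F is in period 2, group 17; Mg is in period 3, group 2; Al is in period 3, group 13; I is in period 5, group 17; Cs is in period 6, group 1.
First ionization energy rises across a period (greater Z_eff holds electrons more tightly) and falls down a group (valence electrons are farther from the nucleus).
Neither a single period nor a single group — weigh both effects.
Al > Cs: relative to Cs, both the across-period and down-group shifts push Al's first ionization energy up.
Mg > Al: this pair runs against the simple trend — see the exception note.
I > Mg: period and group pull opposite ways; the across-period shift dominates (1008 vs 738 kJ/mol).
F > I: they share group 17; the group trend gives F the larger value.
Note the exception: Mg has a higher first ionization energy than Al, contrary to the simple trend — Al's single 3p electron is easier to remove than one from Mg's filled 3s².
Approximate values (kJ/mol): F 1681, Mg 738, Al 578, I 1008, Cs 376.
So from lowest to highest: Cs < Al < Mg < I < F.

Cs, Al, Mg, I, F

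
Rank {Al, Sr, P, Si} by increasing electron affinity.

Sr < Al < P < Si

Electron affinity generally becomes more exothermic across a period toward the halogens and less exothermic down a group.
Neither a single period nor a single group — weigh both effects.
Al > Sr: both effects reinforce here, so Al is clearly the higher of the two.
P > Al: P lies to the right of Al in period 3, so the across-period effect alone puts P higher.
Si > P: this pair runs against the simple trend — see the exception note.
Note the exception: Si has a higher electron affinity than P, contrary to the simple trend — adding an electron to P's half-filled 3p³ is unfavourable, so Si (3p²) has the more exothermic EA.
Approximate values (kJ/mol): Al 42, Si 134, P 72, Sr 5.
So from lowest to highest: Sr < Al < P < Si.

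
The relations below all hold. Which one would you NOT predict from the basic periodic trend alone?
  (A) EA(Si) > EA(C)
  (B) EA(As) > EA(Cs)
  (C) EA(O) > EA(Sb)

The general trend: electron affinity increases across a period and decreases down a group.
(A) Si (period 3, group 14) vs C (period 2, group 14): the stated order contradicts the simple trend.
(B) As (period 4, group 15) vs Cs (period 6, group 1): the stated order agrees with the simple trend.
(C) O (period 2, group 16) vs Sb (period 5, group 15): the stated order agrees with the simple trend.
The exception is (A): Si's larger, more diffuse 3p orbitals accept an added electron slightly more readily than C's compact 2p.

(A)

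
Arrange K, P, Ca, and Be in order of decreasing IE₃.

Be > Ca > K > P

After 2 electrons have been removed, what remains? K²⁺ is already 1 electron into the core; P²⁺ still has 3 valence electrons; Ca²⁺ is the bare [Ar] core; Be²⁺ is the bare [He] core.
Pulling an electron out of a noble-gas core costs far more than removing a remaining valence electron, so K, Ca and Be sit at the high end of IE_3.
Tabulated IE_3 (kJ/mol): K 4420, P 2914, Ca 4912, Be 14849.
Putting it together, IE_3: P < K < Ca < Be.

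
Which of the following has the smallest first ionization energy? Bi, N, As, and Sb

Bi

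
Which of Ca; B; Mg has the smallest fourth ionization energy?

Ca

Consider each +3 ion: Ca³⁺ is already 1 electron into the core; B³⁺ is the bare [He] core; Mg³⁺ is already 1 electron into the core.
All of these are removing an electron from a noble-gas core or deeper; the smaller core (lower principal quantum number) is held far more tightly, and within a period the higher nuclear charge binds the same core more tightly.
Approximate IE_4 values (kJ/mol): Ca 6491, B 25026, Mg 10543.
Putting it together, IE_4: Ca < Mg < B.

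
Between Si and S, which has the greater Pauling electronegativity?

Si is in period 3, group 14; S is in period 3, group 16.
EN rises left→right (higher Z_eff, smaller atoms) and falls top→bottom (larger, more shielded atoms).
All lie in period 3, so electronegativity increases left to right.
So S has the greater Pauling electronegativity (S > Si).

S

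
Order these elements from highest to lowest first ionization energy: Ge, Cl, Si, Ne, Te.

Ne, Cl, Te, Si, Ge

Ne is in period 2, group 18; Si is in period 3, group 14; Cl is in period 3, group 17; Ge is in period 4, group 14; Te is in period 5, group 16.
IE₁ increases left→right with effective nuclear charge and decreases top→bottom as the valence shell moves farther out.
Here both period and group differ, so the two effects have to be weighed against each other.
Si > Ge: Si sits above Ge in group 14, so the down-group effect alone puts Si higher.
Te > Si: the two effects oppose for this pair; the across-period effect wins (869 vs 786 kJ/mol).
Cl > Te: both effects reinforce here, so Cl is clearly the higher of the two.
Ne > Cl: relative to Cl, both the across-period and down-group shifts push Ne's first ionization energy up.
For reference (kJ/mol): Ne 2081, Si 786, Cl 1251, Ge 762, Te 869.
So from highest to lowest: Ne > Cl > Te > Si > Ge.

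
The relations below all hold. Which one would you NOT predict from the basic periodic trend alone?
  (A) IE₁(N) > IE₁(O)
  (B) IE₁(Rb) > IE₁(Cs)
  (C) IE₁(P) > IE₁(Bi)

(A)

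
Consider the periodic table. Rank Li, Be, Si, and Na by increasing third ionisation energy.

Consider each +2 ion: Li²⁺ is already 1 electron into the core; Be²⁺ is the bare [He] core; Si²⁺ still has 2 valence electrons; Na²⁺ is already 1 electron into the core.
Core electrons are held far more tightly than valence electrons, so Na, Li and Be top the IE_3 order.
Approximate IE_3 values (kJ/mol): Li 11815, Be 14849, Si 3232, Na 6910.
Putting it together, IE_3: Si < Na < Li < Be.

Si < Na < Li < Be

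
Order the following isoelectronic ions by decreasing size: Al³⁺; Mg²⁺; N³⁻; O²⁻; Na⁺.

N³⁻ > O²⁻ > Na⁺ > Mg²⁺ > Al³⁺

All of these have 10 electrons, so size is governed by nuclear charge alone: the more protons, the stronger the pull on the same electron cloud, and the smaller the ion.
Nuclear charges: Al³⁺ (Z=13), Mg²⁺ (Z=12), Na⁺ (Z=11), O²⁻ (Z=8), N³⁻ (Z=7).
Largest to smallest: N³⁻ > O²⁻ > Na⁺ > Mg²⁺ > Al³⁺.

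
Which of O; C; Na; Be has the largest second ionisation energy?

Na

IE_2 is the cost of taking one more electron from the +1 cation: O⁺ still has 5 valence electrons; C⁺ still has 3 valence electrons; Na⁺ is the bare [Ne] core; Be⁺ still has 1 valence electron.
Core electrons are held far more tightly than valence electrons, so Na tops the IE_2 order.
Valence configurations: O⁺ [He]2s²2p³, C⁺ [He]2s²2p¹, Be⁺ [He]2s¹.
The numbers (kJ/mol): O 3388, C 2353, Na 4562, Be 1757.
Hence IE_2: Be < C < O < Na.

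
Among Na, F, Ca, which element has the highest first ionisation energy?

F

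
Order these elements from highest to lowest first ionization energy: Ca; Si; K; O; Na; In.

O > Si > Ca > In > Na > K

O is in period 2, group 16; Na is in period 3, group 1; Si is in period 3, group 14; K is in period 4, group 1; Ca is in period 4, group 2; In is in period 5, group 13.
Removing the outermost electron gets harder across a period and easier down a group.
These span different periods and groups, so the two trends combine.
Na > K: Na sits above K in group 1, so the down-group effect alone puts Na higher.
In > Na: period and group pull opposite ways; the across-period shift dominates (558 vs 496 kJ/mol).
Ca > In: period and group pull opposite ways; the down-group shift dominates (590 vs 558 kJ/mol).
Si > Ca: both effects reinforce here, so Si is clearly the higher of the two.
O > Si: both effects reinforce here, so O is clearly the higher of the two.
Tabulated first ionization energy (kJ/mol): O 1314, Na 496, Si 786, K 419, Ca 590, In 558.
So from highest to lowest: O > Si > Ca > In > Na > K.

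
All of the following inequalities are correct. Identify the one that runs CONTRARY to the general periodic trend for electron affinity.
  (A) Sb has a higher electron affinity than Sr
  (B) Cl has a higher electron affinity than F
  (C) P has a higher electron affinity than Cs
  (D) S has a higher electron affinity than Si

(B)

The general trend: electron affinity increases across a period and decreases down a group.
(A) Sb (period 5, group 15) vs Sr (period 5, group 2): the stated order agrees with the simple trend.
(B) Cl (period 3, group 17) vs F (period 2, group 17): the stated order contradicts the simple trend.
(C) P (period 3, group 15) vs Cs (period 6, group 1): the stated order agrees with the simple trend.
(D) S (period 3, group 16) vs Si (period 3, group 14): the stated order agrees with the simple trend.
The exception is (B): F's small 2p subshell makes the incoming electron feel strong e⁻–e⁻ repulsion, so Cl actually releases more energy on gaining an electron.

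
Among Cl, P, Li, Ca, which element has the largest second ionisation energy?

Li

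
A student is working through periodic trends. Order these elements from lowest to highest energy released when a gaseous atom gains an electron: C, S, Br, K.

C is in period 2, group 14; S is in period 3, group 16; K is in period 4, group 1; Br is in period 4, group 17.
Atoms with high Z_eff and room in the valence shell (especially the halogens) have the most exothermic electron affinities.
Neither a single period nor a single group — weigh both effects.
C > K: both effects reinforce here, so C is clearly the higher of the two.
S > C: period and group pull opposite ways; the across-period shift dominates (200 vs 122 kJ/mol).
Br > S: period and group pull opposite ways; the across-period shift dominates (325 vs 200 kJ/mol).
Tabulated electron affinity (kJ/mol): C 122, S 200, K 48, Br 325.
So from lowest to highest: K < C < S < Br.

K < C < S < Br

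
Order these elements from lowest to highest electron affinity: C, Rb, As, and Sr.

C is in period 2, group 14; As is in period 4, group 15; Rb is in period 5, group 1; Sr is in period 5, group 2.
EA tends to increase across a period and decrease down a group, though the pattern is less regular than for IE or radius.
Here both period and group differ, so the two effects have to be weighed against each other.
Rb > Sr: this pair runs against the simple trend — see the exception note.
As > Rb: both effects reinforce here, so As is clearly the higher of the two.
C > As: period and group pull opposite ways; the down-group shift dominates (122 vs 78 kJ/mol).
Note the exception: Rb has a higher electron affinity than Sr, contrary to the simple trend — adding an electron to Sr (ns²) has to open a new, higher-energy np subshell, which is unfavourable.
Tabulated electron affinity (kJ/mol): C 122, As 78, Rb 47, Sr 5.
So from lowest to highest: Sr < Rb < As < C.

Sr < Rb < As < C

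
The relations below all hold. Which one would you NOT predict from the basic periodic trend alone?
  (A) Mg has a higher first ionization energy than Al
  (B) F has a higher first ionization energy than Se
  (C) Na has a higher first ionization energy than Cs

The general trend: first ionization energy increases across a period and decreases down a group.
(A) Mg (period 3, group 2) vs Al (period 3, group 13): the stated order contradicts the simple trend.
(B) F (period 2, group 17) vs Se (period 4, group 16): the stated order agrees with the simple trend.
(C) Na (period 3, group 1) vs Cs (period 6, group 1): the stated order agrees with the simple trend.
The exception is (A): Al's single 3p electron is easier to remove than one from Mg's filled 3s².

(A)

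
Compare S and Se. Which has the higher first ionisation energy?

S

IE₁ increases left→right with effective nuclear charge and decreases top→bottom as the valence shell moves farther out.
All are in group 16, so first ionization energy increases up the group.
So S has the higher first ionisation energy (S > Se).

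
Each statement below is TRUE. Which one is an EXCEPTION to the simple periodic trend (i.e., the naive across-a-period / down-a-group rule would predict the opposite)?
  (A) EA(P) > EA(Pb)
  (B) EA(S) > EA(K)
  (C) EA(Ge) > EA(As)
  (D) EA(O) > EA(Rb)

The general trend: electron affinity increases across a period and decreases down a group.
(A) P (period 3, group 15) vs Pb (period 6, group 14): the stated order agrees with the simple trend.
(B) S (period 3, group 16) vs K (period 4, group 1): the stated order agrees with the simple trend.
(C) Ge (period 4, group 14) vs As (period 4, group 15): the stated order contradicts the simple trend.
(D) O (period 2, group 16) vs Rb (period 5, group 1): the stated order agrees with the simple trend.
The exception is (C): adding an electron to As's half-filled 4p³ is unfavourable, so Ge (4p²) has the more exothermic EA.

(C)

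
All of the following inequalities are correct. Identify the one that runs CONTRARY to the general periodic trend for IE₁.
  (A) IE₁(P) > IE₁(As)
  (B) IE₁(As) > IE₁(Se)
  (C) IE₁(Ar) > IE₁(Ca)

(B)

The general trend: IE₁ increases across a period and decreases down a group.
(A) P (period 3, group 15) vs As (period 4, group 15): the stated order agrees with the simple trend.
(B) As (period 4, group 15) vs Se (period 4, group 16): the stated order contradicts the simple trend.
(C) Ar (period 3, group 18) vs Ca (period 4, group 2): the stated order agrees with the simple trend.
The exception is (B): Se (4p⁴) ionizes more easily than half-filled As (4p³).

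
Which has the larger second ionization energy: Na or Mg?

The second ionization energy removes an electron from the +1 ion. For each element: Na⁺ is the bare [Ne] core; Mg⁺ still has 1 valence electron.
Breaking into a closed-shell core is much more expensive than removing a leftover valence electron — Na has the largest IE_2 here.
Tabulated IE_2 (kJ/mol): Na 4562, Mg 1451.
So the second ionization energies run Mg < Na.

Na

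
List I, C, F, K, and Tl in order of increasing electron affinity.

Atoms with high Z_eff and room in the valence shell (especially the halogens) have the most exothermic electron affinities.
Neither a single period nor a single group — weigh both effects.
K > Tl: the two effects oppose for this pair; the down-group effect wins (48 vs 19 kJ/mol).
C > K: relative to K, both the across-period and down-group shifts push C's electron affinity up.
I > C: period and group pull opposite ways; the across-period shift dominates (295 vs 122 kJ/mol).
F > I: they share group 17; the group trend gives F the larger value.
Approximate values (kJ/mol): C 122, F 328, K 48, I 295, Tl 19.
So from lowest to highest: Tl < K < C < I < F.

Tl < K < C < I < F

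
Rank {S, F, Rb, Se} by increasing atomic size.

F < S < Se < Rb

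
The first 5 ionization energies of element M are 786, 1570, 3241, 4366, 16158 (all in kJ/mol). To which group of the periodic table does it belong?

Group 14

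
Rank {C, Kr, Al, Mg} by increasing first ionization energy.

C is in period 2, group 14; Mg is in period 3, group 2; Al is in period 3, group 13; Kr is in period 4, group 18.
IE₁ increases left→right with effective nuclear charge and decreases top→bottom as the valence shell moves farther out.
These span different periods and groups, so the two trends combine.
Mg > Al: this pair runs against the simple trend — see the exception note.
C > Mg: relative to Mg, both the across-period and down-group shifts push C's first ionization energy up.
Kr > C: period and group pull opposite ways; the across-period shift dominates (1351 vs 1086 kJ/mol).
Note the exception: Mg has a higher first ionization energy than Al, contrary to the simple trend — Al's single 3p electron is easier to remove than one from Mg's filled 3s².
Tabulated first ionization energy (kJ/mol): C 1086, Mg 738, Al 578, Kr 1351.
So from lowest to highest: Al < Mg < C < Kr.

Al, Mg, C, Kr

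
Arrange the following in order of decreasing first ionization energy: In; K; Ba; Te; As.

K is in period 4, group 1; As is in period 4, group 15; In is in period 5, group 13; Te is in period 5, group 16; Ba is in period 6, group 2.
Across a period the outer electron is held more tightly (higher IE₁); down a group it sits in a higher shell, more shielded, and comes off more easily.
These span different periods and groups, so the two trends combine.
Ba > K: the two effects oppose for this pair; the across-period effect wins (503 vs 419 kJ/mol).
In > Ba: relative to Ba, both the across-period and down-group shifts push In's first ionization energy up.
Te > In: Te lies to the right of In in period 5, so the across-period effect alone puts Te higher.
As > Te: period and group pull opposite ways; the down-group shift dominates (947 vs 869 kJ/mol).
Tabulated first ionization energy (kJ/mol): K 419, As 947, In 558, Te 869, Ba 503.
So from highest to lowest: As > Te > In > Ba > K.

As, Te, In, Ba, K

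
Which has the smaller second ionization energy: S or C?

After 1 electron has been removed, what remains? S⁺ still has 5 valence electrons; C⁺ still has 3 valence electrons.
All are still removing valence electrons, so compare the +1 ions as you would atoms: IE_2 generally rises across a period (higher Z_eff) and falls down a group (larger shell), subject to the usual subshell exceptions.
Valence configurations: S⁺ [Ne]3s²3p³, C⁺ [He]2s²2p¹.
The numbers (kJ/mol): S 2252, C 2353.
Hence IE_2: S < C.

S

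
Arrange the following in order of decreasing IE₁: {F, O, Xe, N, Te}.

N is in period 2, group 15; O is in period 2, group 16; F is in period 2, group 17; Te is in period 5, group 16; Xe is in period 5, group 18.
First ionization energy rises across a period (greater Z_eff holds electrons more tightly) and falls down a group (valence electrons are farther from the nucleus).
Here both period and group differ, so the two effects have to be weighed against each other.
Xe > Te: both are in period 5; the period trend gives Xe the larger value.
O > Xe: period and group pull opposite ways; the down-group shift dominates (1314 vs 1170 kJ/mol).
N > O: this pair runs against the simple trend — see the exception note.
F > N: F lies to the right of N in period 2, so the across-period effect alone puts F higher.
Note the exception: N has a higher first ionization energy than O, contrary to the simple trend — pairing an electron in O's 2p⁴ costs repulsion energy, so O ionizes more easily than half-filled N (2p³).
Tabulated first ionization energy (kJ/mol): N 1402, O 1314, F 1681, Te 869, Xe 1170.
So from highest to lowest: F > N > O > Xe > Te.

F > N > O > Xe > Te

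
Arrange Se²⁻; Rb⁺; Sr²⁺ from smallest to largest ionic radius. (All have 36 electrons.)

All of these have 36 electrons, so size is governed by nuclear charge alone: the more protons, the stronger the pull on the same electron cloud, and the smaller the ion.
Nuclear charges: Sr²⁺ (Z=38), Rb⁺ (Z=37), Se²⁻ (Z=34).
Smallest to largest: Sr²⁺ < Rb⁺ < Se²⁻.

Sr²⁺, Rb⁺, Se²⁻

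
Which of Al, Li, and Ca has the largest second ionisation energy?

Li

IE_2 is the cost of taking one more electron from the +1 cation: Al⁺ still has 2 valence electrons; Li⁺ is the bare [He] core; Ca⁺ still has 1 valence electron.
Core electrons are held far more tightly than valence electrons, so Li tops the IE_2 order.
Valence configurations: Al⁺ [Ne]3s², Ca⁺ [Ar]4s¹.
Approximate IE_2 values (kJ/mol): Al 1817, Li 7298, Ca 1145.
Hence IE_2: Ca < Al < Li.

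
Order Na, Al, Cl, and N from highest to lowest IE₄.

IE_4 is the cost of taking one more electron from the +3 cation: Na³⁺ is already 2 electrons into the core; Al³⁺ is the bare [Ne] core; Cl³⁺ still has 4 valence electrons; N³⁺ still has 2 valence electrons.
Core electrons are held far more tightly than valence electrons, so Na and Al top the IE_4 order.
Valence configurations: Cl³⁺ [Ne]3s²3p², N³⁺ [He]2s².
Tabulated IE_4 (kJ/mol): Na 9543, Al 11577, Cl 5159, N 7475.
So the fourth ionization energies run Cl < N < Na < Al.

Al > Na > N > Cl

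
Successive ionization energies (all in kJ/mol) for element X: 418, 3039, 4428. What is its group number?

Group 1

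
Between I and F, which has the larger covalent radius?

F is in period 2, group 17; I is in period 5, group 17.
Radius decreases left→right (rising Z_eff, same n) and increases top→bottom (higher n).
All are in group 17, so atomic radius increases down the group.
So I has the larger covalent radius (I > F).

I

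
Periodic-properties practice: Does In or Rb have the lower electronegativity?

Rb

Rb is in period 5, group 1; In is in period 5, group 13.
Smaller atoms with higher effective nuclear charge are more electronegative.
All lie in period 5, so electronegativity increases left to right.
So Rb has the lower electronegativity (Rb < In).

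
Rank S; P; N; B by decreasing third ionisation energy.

N > B > S > P

IE_3 is the cost of taking one more electron from the +2 cation: S²⁺ still has 4 valence electrons; P²⁺ still has 3 valence electrons; N²⁺ still has 3 valence electrons; B²⁺ still has 1 valence electron.
All are still removing valence electrons, so compare the +2 ions as you would atoms: IE_3 generally rises across a period (higher Z_eff) and falls down a group (larger shell), subject to the usual subshell exceptions.
Valence configurations: S²⁺ [Ne]3s²3p², P²⁺ [Ne]3s²3p¹, N²⁺ [He]2s²2p¹, B²⁺ [He]2s¹.
Tabulated IE_3 (kJ/mol): S 3357, P 2914, N 4578, B 3660.
Putting it together, IE_3: P < S < B < N.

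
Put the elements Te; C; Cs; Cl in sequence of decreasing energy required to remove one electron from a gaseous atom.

Cl, C, Te, Cs

Across a period the outer electron is held more tightly (higher IE₁); down a group it sits in a higher shell, more shielded, and comes off more easily.
These span different periods and groups, so the two trends combine.
Te > Cs: relative to Cs, both the across-period and down-group shifts push Te's first ionization energy up.
C > Te: the two effects oppose for this pair; the down-group effect wins (1086 vs 869 kJ/mol).
Cl > C: period and group pull opposite ways; the across-period shift dominates (1251 vs 1086 kJ/mol).
For reference (kJ/mol): C 1086, Cl 1251, Te 869, Cs 376.
So from highest to lowest: Cl > C > Te > Cs.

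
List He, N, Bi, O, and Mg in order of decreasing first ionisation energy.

He, N, O, Mg, Bi

He is in period 1, group 18; N is in period 2, group 15; O is in period 2, group 16; Mg is in period 3, group 2; Bi is in period 6, group 15.
Removing the outermost electron gets harder across a period and easier down a group.
Neither a single period nor a single group — weigh both effects.
Mg > Bi: the two effects oppose for this pair; the down-group effect wins (738 vs 703 kJ/mol).
O > Mg: relative to Mg, both the across-period and down-group shifts push O's first ionization energy up.
N > O: this pair runs against the simple trend — see the exception note.
He > N: both effects reinforce here, so He is clearly the higher of the two.
Note the exception: N has a higher first ionization energy than O, contrary to the simple trend — pairing an electron in O's 2p⁴ costs repulsion energy, so O ionizes more easily than half-filled N (2p³).
For reference (kJ/mol): He 2372, N 1402, O 1314, Mg 738, Bi 703.
So from highest to lowest: He > N > O > Mg > Bi.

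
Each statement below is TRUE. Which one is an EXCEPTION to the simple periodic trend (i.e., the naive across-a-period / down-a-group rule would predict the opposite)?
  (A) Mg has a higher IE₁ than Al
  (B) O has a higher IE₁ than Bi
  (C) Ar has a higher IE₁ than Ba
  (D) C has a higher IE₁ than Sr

The general trend: IE₁ increases across a period and decreases down a group.
(A) Mg (period 3, group 2) vs Al (period 3, group 13): the stated order contradicts the simple trend.
(B) O (period 2, group 16) vs Bi (period 6, group 15): the stated order agrees with the simple trend.
(C) Ar (period 3, group 18) vs Ba (period 6, group 2): the stated order agrees with the simple trend.
(D) C (period 2, group 14) vs Sr (period 5, group 2): the stated order agrees with the simple trend.
The exception is (A): Al's single 3p electron is easier to remove than one from Mg's filled 3s².

(A)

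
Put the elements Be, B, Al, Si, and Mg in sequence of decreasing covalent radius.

Be is in period 2, group 2; B is in period 2, group 13; Mg is in period 3, group 2; Al is in period 3, group 13; Si is in period 3, group 14.
Radius decreases left→right (rising Z_eff, same n) and increases top→bottom (higher n).
Here both period and group differ, so the two effects have to be weighed against each other.
Be > B: both are in period 2; the period trend gives Be the larger value.
Si > Be: period and group pull opposite ways; the down-group shift dominates (116 vs 102 pm).
Al > Si: Al lies to the left of Si in period 3, so the across-period effect alone puts Al larger.
Mg > Al: Mg lies to the left of Al in period 3, so the across-period effect alone puts Mg larger.
Approximate values (pm): Be 102, B 85, Mg 139, Al 126, Si 116.
So from largest to smallest: Mg > Al > Si > Be > B.

Mg > Al > Si > Be > B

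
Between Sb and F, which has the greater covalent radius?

Across a period the added protons contract the valence shell; down a group each new principal shell makes the atom larger.
These span different periods and groups, so the two trends combine.
Sb > F: both effects reinforce here, so Sb is clearly the larger of the two.
Tabulated atomic radius (pm): F 64, Sb 140.
So Sb has the greater covalent radius (Sb > F).

Sb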